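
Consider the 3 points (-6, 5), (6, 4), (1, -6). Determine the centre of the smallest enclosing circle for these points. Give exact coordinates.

Call the three points A, B, C in the order given.
Side lengths²: AB² = 145, AC² = 170, BC² = 125.
Since AC² = 170 < 145 + 125 = 270, the triangle is acute, so the smallest enclosing circle is the circumcircle.
Circumcentre = (-0.3, 0.9), r² = 49.3.
Centre = (-0.3, 0.9).

(-0.3, 0.9)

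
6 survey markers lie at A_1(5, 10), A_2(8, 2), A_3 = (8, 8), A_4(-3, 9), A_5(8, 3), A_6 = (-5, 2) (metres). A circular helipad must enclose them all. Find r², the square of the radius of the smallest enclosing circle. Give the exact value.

51.25

The minimum enclosing circle of a finite set is fixed by two of the points (as a diameter) or three (as a circumcircle).
The farthest pair is A_3–A_6 with squared distance 205. The circle on this segment as diameter has centre (1.5, 5) and r² = 205/4 = 51.25.
Check A_1: distance² to centre = 37.25 ≤ 51.25, so it lies inside.
All remaining points lie in this disk, and no smaller disk contains both endpoints, so this is the minimum enclosing circle.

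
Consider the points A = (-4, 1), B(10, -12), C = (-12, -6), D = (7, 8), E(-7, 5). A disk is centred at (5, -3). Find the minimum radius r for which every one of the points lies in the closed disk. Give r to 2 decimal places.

The required radius is the distance from (5, -3) to the farthest point.
Squared distances: 97, 106, 298, 125, 208.
Maximum is 298, attained at C.
r = √298 ≈ 17.26.

17.26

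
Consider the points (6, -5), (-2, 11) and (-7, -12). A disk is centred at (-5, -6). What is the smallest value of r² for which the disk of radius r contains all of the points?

The required radius is the distance from (-5, -6) to the farthest point.
Squared distances: 122, 298, 40.
Maximum is 298, attained at (-2, 11).

298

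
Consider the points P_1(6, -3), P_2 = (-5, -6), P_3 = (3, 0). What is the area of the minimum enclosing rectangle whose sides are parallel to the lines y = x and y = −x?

56

In coordinates u = x + y, v = x − y the rectangle is axis-aligned; the map (x,y)→(u,v) scales areas by 2.
u-values: 3, -11, 3; range = 3 − (-11) = 14.
v-values: 9, 1, 3; range = 9 − 1 = 8.
Area = (14 × 8) / 2 = 56.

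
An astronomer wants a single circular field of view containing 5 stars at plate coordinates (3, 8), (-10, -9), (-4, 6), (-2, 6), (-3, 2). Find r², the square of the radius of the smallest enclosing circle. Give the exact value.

114.5

By Welzl's lemma the MEC is supported by two points (diametrically opposite) or three points (on a circumcircle).
The farthest pair is (3, 8)–(-10, -9) with squared distance 458. The circle on this segment as diameter has centre (-3.5, -0.5) and r² = 458/4 = 114.5.
Check (-4, 6): distance² to centre = 42.5 ≤ 114.5, so it lies inside.
All remaining points lie in this disk, and no smaller disk contains both endpoints, so this is the minimum enclosing circle.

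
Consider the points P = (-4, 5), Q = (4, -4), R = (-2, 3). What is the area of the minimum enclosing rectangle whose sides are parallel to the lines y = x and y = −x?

In coordinates u = x + y, v = x − y the rectangle is axis-aligned; the map (x,y)→(u,v) scales areas by 2.
u-values: 1, 0, 1; range = 1 − 0 = 1.
v-values: -9, 8, -5; range = 8 − (-9) = 17.
Area = (1 × 17) / 2 = 8.5.

8.5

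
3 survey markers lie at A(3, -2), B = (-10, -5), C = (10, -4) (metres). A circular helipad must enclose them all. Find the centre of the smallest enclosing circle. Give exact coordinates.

(0, -4.5)

Side lengths²: AB² = 178, AC² = 53, BC² = 401.
Since BC² = 401 ≥ 178 + 53 = 231, the angle opposite BC is not acute, so the smallest enclosing circle has BC as diameter.
Centre = midpoint of BC = (0, -4.5), r² = 401/4 = 100.25.
Centre = (0, -4.5).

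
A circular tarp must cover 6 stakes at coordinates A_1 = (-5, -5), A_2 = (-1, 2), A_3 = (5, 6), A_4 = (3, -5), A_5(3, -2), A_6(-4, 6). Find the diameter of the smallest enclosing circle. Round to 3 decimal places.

14.866

The farthest pair is A_1–A_3 with squared distance 221. The circle on this segment as diameter has centre (0, 0.5) and r² = 221/4 = 55.25.
Check A_2: distance² to centre = 3.25 ≤ 55.25, so it lies inside.
All remaining points lie in this disk, and no smaller disk contains both endpoints, so this is the minimum enclosing circle.
Diameter = 2r = 2√(55.25) ≈ 14.866.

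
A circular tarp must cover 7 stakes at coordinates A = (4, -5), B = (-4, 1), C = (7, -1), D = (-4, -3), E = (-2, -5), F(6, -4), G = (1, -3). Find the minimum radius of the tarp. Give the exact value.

125/22

The minimum enclosing circle is determined by three boundary points: B, C, D.
Their circumcentre is (29/22, -1) with r² = 15625/484.
The farthest remaining point F is at distance² 14965/484 ≤ 15625/484.
r = √(15625/484) = 125/22.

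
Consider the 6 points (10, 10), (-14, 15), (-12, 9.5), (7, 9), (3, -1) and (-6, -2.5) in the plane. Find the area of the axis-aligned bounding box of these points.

420

x ranges over [-14, 10], width 24.
y ranges over [-2.5, 15], height 17.5.
Area = 24 × 17.5 = 420.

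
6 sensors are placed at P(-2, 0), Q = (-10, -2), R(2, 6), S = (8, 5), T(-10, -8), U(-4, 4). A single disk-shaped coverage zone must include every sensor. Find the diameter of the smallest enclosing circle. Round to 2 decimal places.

22.20

The farthest pair is S–T with squared distance 493. The circle on this segment as diameter has centre (-1, -1.5) and r² = 493/4 = 123.25.
Check P: distance² to centre = 3.25 ≤ 123.25, so it lies inside.
All remaining points lie in this disk, and no smaller disk contains both endpoints, so this is the minimum enclosing circle.
Diameter = 2r = 2√(123.25) ≈ 22.20.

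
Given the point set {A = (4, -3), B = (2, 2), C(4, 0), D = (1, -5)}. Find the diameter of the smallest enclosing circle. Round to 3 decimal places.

By Welzl's lemma the MEC is supported by two points (diametrically opposite) or three points (on a circumcircle).
The farthest pair is B–D with squared distance 50. The circle on this segment as diameter has centre (1.5, -1.5) and r² = 50/4 = 12.5.
Check A: distance² to centre = 8.5 ≤ 12.5, so it lies inside.
All remaining points lie in this disk, and no smaller disk contains both endpoints, so this is the minimum enclosing circle.
Diameter = 2r = 2√(12.5) ≈ 7.071.

7.071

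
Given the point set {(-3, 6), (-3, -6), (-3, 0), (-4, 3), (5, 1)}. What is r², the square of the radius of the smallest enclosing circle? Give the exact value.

The minimum enclosing circle of a finite set is fixed by two of the points (as a diameter) or three (as a circumcircle).
The minimum enclosing circle is determined by three boundary points: (-3, 6), (-3, -6), (5, 1).
Their circumcentre is (-1.1875, 0) with r² = 39.28515625.
The farthest remaining point (-4, 3) is at distance² 16.91015625 ≤ 39.28515625.

39.28515625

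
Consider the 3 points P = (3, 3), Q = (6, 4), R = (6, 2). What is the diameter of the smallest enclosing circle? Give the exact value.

10/3

Side lengths²: PQ² = 10, PR² = 10, QR² = 4.
Since PR² = 10 < 10 + 4 = 14, the triangle is acute, so the smallest enclosing circle is the circumcircle.
Circumcentre = (14/3, 3), r² = 25/9.
Diameter = 2r = 2√(25/9) = 10/3.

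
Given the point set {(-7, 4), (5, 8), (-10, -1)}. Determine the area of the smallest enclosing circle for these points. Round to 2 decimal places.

240.33

Call the three points A, B, C in the order given.
Side lengths²: AB² = 160, AC² = 34, BC² = 306.
Since BC² = 306 ≥ 160 + 34 = 194, the angle opposite BC is not acute, so the smallest enclosing circle has BC as diameter.
Centre = midpoint of BC = (-2.5, 3.5), r² = 306/4 = 76.5.
Area = π·r² = π·76.5 ≈ 240.33.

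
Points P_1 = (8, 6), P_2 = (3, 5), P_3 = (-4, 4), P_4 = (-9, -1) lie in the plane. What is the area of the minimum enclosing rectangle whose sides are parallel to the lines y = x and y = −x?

In coordinates u = x + y, v = x − y the rectangle is axis-aligned; the map (x,y)→(u,v) scales areas by 2.
u-values: 14, 8, 0, -10; range = 14 − (-10) = 24.
v-values: 2, -2, -8, -8; range = 2 − (-8) = 10.
Area = (24 × 10) / 2 = 120.

120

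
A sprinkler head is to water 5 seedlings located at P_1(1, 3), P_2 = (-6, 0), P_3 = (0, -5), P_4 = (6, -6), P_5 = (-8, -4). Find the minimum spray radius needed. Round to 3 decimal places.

By Welzl's lemma the MEC is supported by two points (diametrically opposite) or three points (on a circumcircle).
The minimum enclosing circle is determined by three boundary points: P_1, P_4, P_5.
Their circumcentre is (-49/58, -227/58) with r² = 86125/1682.
The farthest remaining point P_2 is at distance² 70465/1682 ≤ 86125/1682.
r = √(86125/1682) ≈ 7.156.

7.156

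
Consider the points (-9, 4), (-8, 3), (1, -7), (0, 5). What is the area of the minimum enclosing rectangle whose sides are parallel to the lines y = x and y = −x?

In coordinates u = x + y, v = x − y the rectangle is axis-aligned; the map (x,y)→(u,v) scales areas by 2.
u-values: -5, -5, -6, 5; range = 5 − (-6) = 11.
v-values: -13, -11, 8, -5; range = 8 − (-13) = 21.
Area = (11 × 21) / 2 = 115.5.

115.5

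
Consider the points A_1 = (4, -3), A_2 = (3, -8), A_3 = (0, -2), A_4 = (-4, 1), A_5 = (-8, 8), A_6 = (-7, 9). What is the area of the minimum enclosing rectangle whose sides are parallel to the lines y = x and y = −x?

94.5

In coordinates u = x + y, v = x − y the rectangle is axis-aligned; the map (x,y)→(u,v) scales areas by 2.
u-values: 1, -5, -2, -3, 0, 2; range = 2 − (-5) = 7.
v-values: 7, 11, 2, -5, -16, -16; range = 11 − (-16) = 27.
Area = (7 × 27) / 2 = 94.5.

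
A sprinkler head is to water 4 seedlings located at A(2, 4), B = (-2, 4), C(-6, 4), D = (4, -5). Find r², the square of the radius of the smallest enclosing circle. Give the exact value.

By Welzl's lemma the MEC is supported by two points (diametrically opposite) or three points (on a circumcircle).
The farthest pair is C–D with squared distance 181. The circle on this segment as diameter has centre (-1, -0.5) and r² = 181/4 = 45.25.
Check A: distance² to centre = 29.25 ≤ 45.25, so it lies inside.
All remaining points lie in this disk, and no smaller disk contains both endpoints, so this is the minimum enclosing circle.

45.25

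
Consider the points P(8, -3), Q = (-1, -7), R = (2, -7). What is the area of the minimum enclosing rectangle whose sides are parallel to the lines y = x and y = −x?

In coordinates u = x + y, v = x − y the rectangle is axis-aligned; the map (x,y)→(u,v) scales areas by 2.
u-values: 5, -8, -5; range = 5 − (-8) = 13.
v-values: 11, 6, 9; range = 11 − 6 = 5.
Area = (13 × 5) / 2 = 32.5.

32.5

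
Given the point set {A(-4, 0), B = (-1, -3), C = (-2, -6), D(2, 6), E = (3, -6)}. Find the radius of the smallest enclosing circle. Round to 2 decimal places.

6.35

By Welzl's lemma the MEC is supported by two points (diametrically opposite) or three points (on a circumcircle).
The minimum enclosing circle is determined by three boundary points: C, D, E.
Their circumcentre is (0.5, -1/6) with r² = 725/18.
The farthest remaining point A is at distance² 365/18 ≤ 725/18.
r = √(725/18) ≈ 6.35.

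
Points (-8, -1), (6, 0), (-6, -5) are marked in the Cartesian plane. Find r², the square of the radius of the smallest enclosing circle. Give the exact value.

49.25

Call the three points A, B, C in the order given.
Side lengths²: AB² = 197, AC² = 20, BC² = 169.
Since AB² = 197 ≥ 169 + 20 = 189, the angle opposite AB is not acute, so the smallest enclosing circle has AB as diameter.
Centre = midpoint of AB = (-1, -0.5), r² = 197/4 = 49.25.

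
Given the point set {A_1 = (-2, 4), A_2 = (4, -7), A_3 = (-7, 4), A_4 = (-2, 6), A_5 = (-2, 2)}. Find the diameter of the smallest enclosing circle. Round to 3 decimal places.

The farthest pair is A_2–A_3 with squared distance 242. The circle on this segment as diameter has centre (-1.5, -1.5) and r² = 242/4 = 60.5.
Check A_1: distance² to centre = 30.5 ≤ 60.5, so it lies inside.
All remaining points lie in this disk, and no smaller disk contains both endpoints, so this is the minimum enclosing circle.
Diameter = 2r = 2√(60.5) ≈ 15.556.

15.556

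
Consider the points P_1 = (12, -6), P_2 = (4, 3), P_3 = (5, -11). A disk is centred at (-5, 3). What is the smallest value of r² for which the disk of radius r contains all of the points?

The required radius is the distance from (-5, 3) to the farthest point.
Squared distances: 370, 81, 296.
Maximum is 370, attained at P_1.

370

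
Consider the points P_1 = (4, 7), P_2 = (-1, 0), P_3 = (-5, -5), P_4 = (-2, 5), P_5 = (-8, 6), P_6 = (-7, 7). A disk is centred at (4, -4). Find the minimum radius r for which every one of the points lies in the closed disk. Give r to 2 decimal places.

15.62

The required radius is the distance from (4, -4) to the farthest point.
Squared distances: 121, 41, 82, 117, 244, 242.
Maximum is 244, attained at P_5.
r = √244 ≈ 15.62.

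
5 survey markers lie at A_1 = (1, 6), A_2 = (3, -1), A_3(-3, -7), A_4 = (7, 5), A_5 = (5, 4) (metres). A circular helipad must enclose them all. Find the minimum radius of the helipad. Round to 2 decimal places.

A smallest enclosing disk is always determined by at most three of the input points on its boundary.
The farthest pair is A_3–A_4 with squared distance 244. The circle on this segment as diameter has centre (2, -1) and r² = 244/4 = 61.
Check A_1: distance² to centre = 50 ≤ 61, so it lies inside.
All remaining points lie in this disk, and no smaller disk contains both endpoints, so this is the minimum enclosing circle.
r = √61 ≈ 7.81.

7.81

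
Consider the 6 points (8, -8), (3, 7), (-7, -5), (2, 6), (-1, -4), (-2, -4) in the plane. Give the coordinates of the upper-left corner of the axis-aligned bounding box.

x-range [-7, 8], y-range [-8, 7].
The upper-left corner is (-7, 7).

(-7, 7)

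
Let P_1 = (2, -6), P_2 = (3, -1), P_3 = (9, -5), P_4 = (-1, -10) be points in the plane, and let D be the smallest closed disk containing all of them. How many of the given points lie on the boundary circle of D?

3

A smallest enclosing disk is always determined by at most three of the input points on its boundary.
The minimum enclosing circle is determined by three boundary points: P_2, P_3, P_4.
Their circumcentre is (25/7, -93/14) with r² = 6305/196.
The farthest remaining point P_1 is at distance² 565/196 ≤ 6305/196.
The points at distance exactly r from the centre are P_2, P_3, P_4 — 3 points.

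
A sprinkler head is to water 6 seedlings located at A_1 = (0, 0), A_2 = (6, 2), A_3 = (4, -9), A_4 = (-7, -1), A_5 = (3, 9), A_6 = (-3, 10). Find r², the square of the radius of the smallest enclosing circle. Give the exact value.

102.5

A smallest enclosing disk is always determined by at most three of the input points on its boundary.
The farthest pair is A_3–A_6 with squared distance 410. The circle on this segment as diameter has centre (0.5, 0.5) and r² = 410/4 = 102.5.
Check A_1: distance² to centre = 0.5 ≤ 102.5, so it lies inside.
All remaining points lie in this disk, and no smaller disk contains both endpoints, so this is the minimum enclosing circle.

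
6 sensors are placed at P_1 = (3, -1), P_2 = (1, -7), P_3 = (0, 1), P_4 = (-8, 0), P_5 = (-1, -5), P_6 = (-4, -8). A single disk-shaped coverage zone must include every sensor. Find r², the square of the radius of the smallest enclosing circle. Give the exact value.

A smallest enclosing disk is always determined by at most three of the input points on its boundary.
The minimum enclosing circle is determined by three boundary points: P_1, P_2, P_4.
Their circumcentre is (-91/34, -83/34) with r² = 19825/578.
The farthest remaining point P_6 is at distance² 18873/578 ≤ 19825/578.

19825/578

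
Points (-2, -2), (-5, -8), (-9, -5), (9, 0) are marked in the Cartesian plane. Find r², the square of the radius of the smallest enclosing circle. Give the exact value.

87.25

The minimum enclosing circle of a finite set is fixed by two of the points (as a diameter) or three (as a circumcircle).
The farthest pair is (-9, -5)–(9, 0) with squared distance 349. The circle on this segment as diameter has centre (0, -2.5) and r² = 349/4 = 87.25.
Check (-2, -2): distance² to centre = 4.25 ≤ 87.25, so it lies inside.
All remaining points lie in this disk, and no smaller disk contains both endpoints, so this is the minimum enclosing circle.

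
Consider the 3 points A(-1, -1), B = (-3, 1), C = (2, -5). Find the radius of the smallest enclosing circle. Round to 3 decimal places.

3.905

Side lengths²: AB² = 8, AC² = 25, BC² = 61.
Since BC² = 61 ≥ 25 + 8 = 33, the angle opposite BC is not acute, so the smallest enclosing circle has BC as diameter.
Centre = midpoint of BC = (-0.5, -2), r² = 61/4 = 15.25.
r = √(15.25) ≈ 3.905.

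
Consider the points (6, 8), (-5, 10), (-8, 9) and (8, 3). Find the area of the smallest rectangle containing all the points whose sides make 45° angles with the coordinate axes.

In coordinates u = x + y, v = x − y the rectangle is axis-aligned; the map (x,y)→(u,v) scales areas by 2.
u-values: 14, 5, 1, 11; range = 14 − 1 = 13.
v-values: -2, -15, -17, 5; range = 5 − (-17) = 22.
Area = (13 × 22) / 2 = 143.

143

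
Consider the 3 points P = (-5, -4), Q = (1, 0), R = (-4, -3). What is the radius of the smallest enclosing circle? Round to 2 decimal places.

3.61

Side lengths²: PQ² = 52, PR² = 2, QR² = 34.
Since PQ² = 52 ≥ 34 + 2 = 36, the angle opposite PQ is not acute, so the smallest enclosing circle has PQ as diameter.
Centre = midpoint of PQ = (-2, -2), r² = 52/4 = 13.
r = √13 ≈ 3.61.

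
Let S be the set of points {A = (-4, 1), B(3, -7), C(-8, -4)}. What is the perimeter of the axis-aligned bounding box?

38

Width = max x − min x = 3 − (-8) = 11.
Height = max y − min y = 1 − (-7) = 8.
Perimeter = 2(11 + 8) = 38.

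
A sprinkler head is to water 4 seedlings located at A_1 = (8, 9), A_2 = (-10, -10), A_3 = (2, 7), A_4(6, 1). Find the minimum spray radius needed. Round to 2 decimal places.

13.09

The minimum enclosing circle of a finite set is fixed by two of the points (as a diameter) or three (as a circumcircle).
The farthest pair is A_1–A_2 with squared distance 685. The circle on this segment as diameter has centre (-1, -0.5) and r² = 685/4 = 171.25.
Check A_3: distance² to centre = 65.25 ≤ 171.25, so it lies inside.
All remaining points lie in this disk, and no smaller disk contains both endpoints, so this is the minimum enclosing circle.
r = √(171.25) ≈ 13.09.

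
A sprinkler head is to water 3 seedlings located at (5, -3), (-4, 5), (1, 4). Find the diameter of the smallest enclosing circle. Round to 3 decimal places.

12.042

Call the three points A, B, C in the order given.
Side lengths²: AB² = 145, AC² = 65, BC² = 26.
Since AB² = 145 ≥ 65 + 26 = 91, the angle opposite AB is not acute, so the smallest enclosing circle has AB as diameter.
Centre = midpoint of AB = (0.5, 1), r² = 145/4 = 36.25.
Diameter = 2r = 2√(36.25) ≈ 12.042.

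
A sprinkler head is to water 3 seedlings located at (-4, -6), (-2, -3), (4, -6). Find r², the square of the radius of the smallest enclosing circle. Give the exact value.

16

Call the three points A, B, C in the order given.
Side lengths²: AB² = 13, AC² = 64, BC² = 45.
Since AC² = 64 ≥ 45 + 13 = 58, the angle opposite AC is not acute, so the smallest enclosing circle has AC as diameter.
Centre = midpoint of AC = (0, -6), r² = 64/4 = 16.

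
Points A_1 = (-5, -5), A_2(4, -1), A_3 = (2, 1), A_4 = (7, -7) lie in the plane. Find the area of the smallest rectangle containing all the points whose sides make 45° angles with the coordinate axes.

91

In coordinates u = x + y, v = x − y the rectangle is axis-aligned; the map (x,y)→(u,v) scales areas by 2.
u-values: -10, 3, 3, 0; range = 3 − (-10) = 13.
v-values: 0, 5, 1, 14; range = 14 − 0 = 14.
Area = (13 × 14) / 2 = 91.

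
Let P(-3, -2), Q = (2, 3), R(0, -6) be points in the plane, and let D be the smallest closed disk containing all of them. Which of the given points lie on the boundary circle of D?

Q, R

Side lengths²: PQ² = 50, PR² = 25, QR² = 85.
Since QR² = 85 ≥ 50 + 25 = 75, the angle opposite QR is not acute, so the smallest enclosing circle has QR as diameter.
Centre = midpoint of QR = (1, -1.5), r² = 85/4 = 21.25.
The points at distance exactly r from the centre are Q, R — 2 points.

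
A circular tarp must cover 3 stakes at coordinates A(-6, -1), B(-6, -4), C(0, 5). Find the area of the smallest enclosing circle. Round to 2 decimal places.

91.89

Side lengths²: AB² = 9, AC² = 72, BC² = 117.
Since BC² = 117 ≥ 72 + 9 = 81, the angle opposite BC is not acute, so the smallest enclosing circle has BC as diameter.
Centre = midpoint of BC = (-3, 0.5), r² = 117/4 = 29.25.
Area = π·r² = π·29.25 ≈ 91.89.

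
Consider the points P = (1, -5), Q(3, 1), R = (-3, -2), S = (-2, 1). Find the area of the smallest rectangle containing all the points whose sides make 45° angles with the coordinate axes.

40.5

In coordinates u = x + y, v = x − y the rectangle is axis-aligned; the map (x,y)→(u,v) scales areas by 2.
u-values: -4, 4, -5, -1; range = 4 − (-5) = 9.
v-values: 6, 2, -1, -3; range = 6 − (-3) = 9.
Area = (9 × 9) / 2 = 40.5.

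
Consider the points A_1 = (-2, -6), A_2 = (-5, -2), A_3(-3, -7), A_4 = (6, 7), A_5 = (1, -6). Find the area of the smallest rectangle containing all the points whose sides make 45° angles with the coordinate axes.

115

In coordinates u = x + y, v = x − y the rectangle is axis-aligned; the map (x,y)→(u,v) scales areas by 2.
u-values: -8, -7, -10, 13, -5; range = 13 − (-10) = 23.
v-values: 4, -3, 4, -1, 7; range = 7 − (-3) = 10.
Area = (23 × 10) / 2 = 115.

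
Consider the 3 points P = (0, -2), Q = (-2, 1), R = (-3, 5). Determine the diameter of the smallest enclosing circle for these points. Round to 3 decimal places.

Side lengths²: PQ² = 13, PR² = 58, QR² = 17.
Since PR² = 58 ≥ 17 + 13 = 30, the angle opposite PR is not acute, so the smallest enclosing circle has PR as diameter.
Centre = midpoint of PR = (-1.5, 1.5), r² = 58/4 = 14.5.
Diameter = 2r = 2√(14.5) ≈ 7.616.

7.616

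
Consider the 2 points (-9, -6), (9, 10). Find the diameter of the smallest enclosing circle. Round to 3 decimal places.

The smallest circle enclosing two points has them as diameter endpoints.
Centre = midpoint = (0, 2); r² = |(-9, -6)−(9, 10)|²/4 = 580/4 = 145.
Diameter = 2r = 2√145 ≈ 24.083.

24.083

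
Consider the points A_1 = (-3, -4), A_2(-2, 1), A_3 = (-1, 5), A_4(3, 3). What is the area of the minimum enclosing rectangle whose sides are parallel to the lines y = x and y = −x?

In coordinates u = x + y, v = x − y the rectangle is axis-aligned; the map (x,y)→(u,v) scales areas by 2.
u-values: -7, -1, 4, 6; range = 6 − (-7) = 13.
v-values: 1, -3, -6, 0; range = 1 − (-6) = 7.
Area = (13 × 7) / 2 = 45.5.

45.5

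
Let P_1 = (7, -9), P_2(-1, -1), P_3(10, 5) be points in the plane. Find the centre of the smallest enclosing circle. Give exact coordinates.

Side lengths²: P_1P_2² = 128, P_1P_3² = 205, P_2P_3² = 157.
Since P_1P_3² = 205 < 157 + 128 = 285, the triangle is acute, so the smallest enclosing circle is the circumcircle.
Circumcentre = (219/34, -53/34), r² = 32185/578.
Centre = (219/34, -53/34).

(219/34, -53/34)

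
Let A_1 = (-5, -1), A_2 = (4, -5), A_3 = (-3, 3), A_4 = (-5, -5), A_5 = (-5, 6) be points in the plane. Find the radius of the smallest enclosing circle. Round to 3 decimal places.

A smallest enclosing disk is always determined by at most three of the input points on its boundary.
The farthest pair is A_2–A_5 with squared distance 202. The circle on this segment as diameter has centre (-0.5, 0.5) and r² = 202/4 = 50.5.
Check A_1: distance² to centre = 22.5 ≤ 50.5, so it lies inside.
All remaining points lie in this disk, and no smaller disk contains both endpoints, so this is the minimum enclosing circle.
r = √(50.5) ≈ 7.106.

7.106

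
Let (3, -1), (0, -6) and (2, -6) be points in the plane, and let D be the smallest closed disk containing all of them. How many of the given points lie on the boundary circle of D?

Call the three points A, B, C in the order given.
Side lengths²: AB² = 34, AC² = 26, BC² = 4.
Since AB² = 34 ≥ 26 + 4 = 30, the angle opposite AB is not acute, so the smallest enclosing circle has AB as diameter.
Centre = midpoint of AB = (1.5, -3.5), r² = 34/4 = 8.5.
The points at distance exactly r from the centre are (3, -1), (0, -6) — 2 points.

2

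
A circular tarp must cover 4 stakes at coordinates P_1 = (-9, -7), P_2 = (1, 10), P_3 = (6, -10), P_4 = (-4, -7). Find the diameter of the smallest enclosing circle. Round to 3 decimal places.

The minimum enclosing circle is determined by three boundary points: P_1, P_2, P_3.
Their circumcentre is (1/38, -33/38) with r² = 85969/722.
The farthest remaining point P_4 is at distance² 38849/722 ≤ 85969/722.
Diameter = 2r = 2√(85969/722) ≈ 21.824.

21.824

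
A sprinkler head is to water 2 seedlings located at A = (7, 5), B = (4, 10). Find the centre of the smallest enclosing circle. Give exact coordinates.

(5.5, 7.5)

The smallest circle enclosing two points has them as diameter endpoints.
Centre = midpoint = (5.5, 7.5); r² = |AB|²/4 = 34/4 = 8.5.
Centre = (5.5, 7.5).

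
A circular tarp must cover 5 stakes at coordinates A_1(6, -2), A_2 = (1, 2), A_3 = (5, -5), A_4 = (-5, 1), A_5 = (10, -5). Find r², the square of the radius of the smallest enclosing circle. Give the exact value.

65.25

The minimum enclosing circle of a finite set is fixed by two of the points (as a diameter) or three (as a circumcircle).
The farthest pair is A_4–A_5 with squared distance 261. The circle on this segment as diameter has centre (2.5, -2) and r² = 261/4 = 65.25.
Check A_1: distance² to centre = 12.25 ≤ 65.25, so it lies inside.
All remaining points lie in this disk, and no smaller disk contains both endpoints, so this is the minimum enclosing circle.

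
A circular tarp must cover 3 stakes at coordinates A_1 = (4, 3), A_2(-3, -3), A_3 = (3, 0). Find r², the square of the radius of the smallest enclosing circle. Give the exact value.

21.25

Side lengths²: A_1A_2² = 85, A_1A_3² = 10, A_2A_3² = 45.
Since A_1A_2² = 85 ≥ 45 + 10 = 55, the angle opposite A_1A_2 is not acute, so the smallest enclosing circle has A_1A_2 as diameter.
Centre = midpoint of A_1A_2 = (0.5, 0), r² = 85/4 = 21.25.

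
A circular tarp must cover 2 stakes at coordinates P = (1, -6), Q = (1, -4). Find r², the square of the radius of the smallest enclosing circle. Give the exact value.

The smallest circle enclosing two points has them as diameter endpoints.
Centre = midpoint = (1, -5); r² = |PQ|²/4 = 4/4 = 1.

1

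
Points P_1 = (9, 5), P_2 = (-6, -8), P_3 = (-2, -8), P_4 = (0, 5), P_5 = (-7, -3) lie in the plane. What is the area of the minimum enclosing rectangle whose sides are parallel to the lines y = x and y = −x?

In coordinates u = x + y, v = x − y the rectangle is axis-aligned; the map (x,y)→(u,v) scales areas by 2.
u-values: 14, -14, -10, 5, -10; range = 14 − (-14) = 28.
v-values: 4, 2, 6, -5, -4; range = 6 − (-5) = 11.
Area = (28 × 11) / 2 = 154.

154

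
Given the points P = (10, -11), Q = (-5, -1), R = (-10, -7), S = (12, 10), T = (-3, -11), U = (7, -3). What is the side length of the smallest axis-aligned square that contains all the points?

22

The bounding box has width 22 and height 21.
An axis-aligned square enclosing the set must have side ≥ max(width, height).
So the minimum side is max(22, 21) = 22.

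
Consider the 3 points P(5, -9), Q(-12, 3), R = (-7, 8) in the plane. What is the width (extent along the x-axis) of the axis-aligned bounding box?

17

max x = 5, min x = -12, so width = 17.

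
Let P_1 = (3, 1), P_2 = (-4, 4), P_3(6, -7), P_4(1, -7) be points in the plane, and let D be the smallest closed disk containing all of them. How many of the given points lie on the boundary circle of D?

The minimum enclosing circle of a finite set is fixed by two of the points (as a diameter) or three (as a circumcircle).
The farthest pair is P_2–P_3 with squared distance 221. The circle on this segment as diameter has centre (1, -1.5) and r² = 221/4 = 55.25.
Check P_1: distance² to centre = 10.25 ≤ 55.25, so it lies inside.
All remaining points lie in this disk, and no smaller disk contains both endpoints, so this is the minimum enclosing circle.
The points at distance exactly r from the centre are P_2, P_3 — 2 points.

2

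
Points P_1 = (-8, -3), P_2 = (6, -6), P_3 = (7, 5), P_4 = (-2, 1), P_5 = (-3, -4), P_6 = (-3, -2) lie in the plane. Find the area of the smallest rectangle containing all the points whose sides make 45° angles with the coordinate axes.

195.5

In coordinates u = x + y, v = x − y the rectangle is axis-aligned; the map (x,y)→(u,v) scales areas by 2.
u-values: -11, 0, 12, -1, -7, -5; range = 12 − (-11) = 23.
v-values: -5, 12, 2, -3, 1, -1; range = 12 − (-5) = 17.
Area = (23 × 17) / 2 = 195.5.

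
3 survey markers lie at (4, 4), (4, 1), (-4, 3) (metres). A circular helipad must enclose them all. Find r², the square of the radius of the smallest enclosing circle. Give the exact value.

Call the three points A, B, C in the order given.
Side lengths²: AB² = 9, AC² = 65, BC² = 68.
Since BC² = 68 < 65 + 9 = 74, the triangle is acute, so the smallest enclosing circle is the circumcircle.
Circumcentre = (0.125, 2.5), r² = 17.265625.

17.265625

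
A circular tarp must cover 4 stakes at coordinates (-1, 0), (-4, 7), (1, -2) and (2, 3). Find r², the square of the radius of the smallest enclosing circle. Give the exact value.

By Welzl's lemma the MEC is supported by two points (diametrically opposite) or three points (on a circumcircle).
The farthest pair is (-4, 7)–(1, -2) with squared distance 106. The circle on this segment as diameter has centre (-1.5, 2.5) and r² = 106/4 = 26.5.
Check (-1, 0): distance² to centre = 6.5 ≤ 26.5, so it lies inside.
All remaining points lie in this disk, and no smaller disk contains both endpoints, so this is the minimum enclosing circle.

26.5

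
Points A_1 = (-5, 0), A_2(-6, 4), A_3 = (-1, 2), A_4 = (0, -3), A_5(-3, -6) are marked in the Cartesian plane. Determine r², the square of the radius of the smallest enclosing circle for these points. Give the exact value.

The minimum enclosing circle of a finite set is fixed by two of the points (as a diameter) or three (as a circumcircle).
The farthest pair is A_2–A_5 with squared distance 109. The circle on this segment as diameter has centre (-4.5, -1) and r² = 109/4 = 27.25.
Check A_1: distance² to centre = 1.25 ≤ 27.25, so it lies inside.
All remaining points lie in this disk, and no smaller disk contains both endpoints, so this is the minimum enclosing circle.

27.25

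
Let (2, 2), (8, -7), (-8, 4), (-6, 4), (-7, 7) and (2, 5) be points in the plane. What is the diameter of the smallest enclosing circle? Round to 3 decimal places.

By Welzl's lemma the MEC is supported by two points (diametrically opposite) or three points (on a circumcircle).
The farthest pair is (8, -7)–(-7, 7) with squared distance 421. The circle on this segment as diameter has centre (0.5, 0) and r² = 421/4 = 105.25.
Check (2, 2): distance² to centre = 6.25 ≤ 105.25, so it lies inside.
All remaining points lie in this disk, and no smaller disk contains both endpoints, so this is the minimum enclosing circle.
Diameter = 2r = 2√(105.25) ≈ 20.518.

20.518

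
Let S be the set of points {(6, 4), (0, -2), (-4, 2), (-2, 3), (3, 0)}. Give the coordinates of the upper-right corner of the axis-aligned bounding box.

(6, 4)

x-range [-4, 6], y-range [-2, 4].
The upper-right corner is (6, 4).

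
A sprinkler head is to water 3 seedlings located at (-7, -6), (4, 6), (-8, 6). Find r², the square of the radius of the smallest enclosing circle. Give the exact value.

38425/576

Call the three points A, B, C in the order given.
Side lengths²: AB² = 265, AC² = 145, BC² = 144.
Since AB² = 265 < 145 + 144 = 289, the triangle is acute, so the smallest enclosing circle is the circumcircle.
Circumcentre = (-2, 11/24), r² = 38425/576.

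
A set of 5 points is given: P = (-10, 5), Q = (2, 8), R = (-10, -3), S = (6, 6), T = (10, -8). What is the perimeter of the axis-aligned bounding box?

72

Width = max x − min x = 10 − (-10) = 20.
Height = max y − min y = 8 − (-8) = 16.
Perimeter = 2(20 + 16) = 72.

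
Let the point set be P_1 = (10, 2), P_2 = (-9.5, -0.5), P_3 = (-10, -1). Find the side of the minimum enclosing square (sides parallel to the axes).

20

The bounding box has width 20 and height 3.
An axis-aligned square enclosing the set must have side ≥ max(width, height).
So the minimum side is max(20, 3) = 20.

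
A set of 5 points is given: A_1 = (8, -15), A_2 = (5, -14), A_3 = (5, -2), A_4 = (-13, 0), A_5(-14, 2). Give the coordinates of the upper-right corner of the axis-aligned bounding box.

x-range [-14, 8], y-range [-15, 2].
The upper-right corner is (8, 2).

(8, 2)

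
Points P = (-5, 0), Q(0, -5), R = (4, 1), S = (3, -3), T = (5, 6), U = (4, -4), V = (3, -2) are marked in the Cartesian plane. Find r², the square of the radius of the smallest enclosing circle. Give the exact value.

By Welzl's lemma the MEC is supported by two points (diametrically opposite) or three points (on a circumcircle).
The minimum enclosing circle is determined by three boundary points: P, Q, T.
Their circumcentre is (1.125, 1.125) with r² = 38.78125.
The farthest remaining point U is at distance² 34.53125 ≤ 38.78125.

38.78125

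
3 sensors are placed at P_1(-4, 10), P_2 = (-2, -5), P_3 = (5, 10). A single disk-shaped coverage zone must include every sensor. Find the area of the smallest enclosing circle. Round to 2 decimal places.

219.02

Side lengths²: P_1P_2² = 229, P_1P_3² = 81, P_2P_3² = 274.
Since P_2P_3² = 274 < 229 + 81 = 310, the triangle is acute, so the smallest enclosing circle is the circumcircle.
Circumcentre = (0.5, 89/30), r² = 31373/450.
Area = π·r² = π·31373/450 ≈ 219.02.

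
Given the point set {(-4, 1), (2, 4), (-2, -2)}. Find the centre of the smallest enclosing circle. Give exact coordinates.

(-0.375, 1.25)

Call the three points A, B, C in the order given.
Side lengths²: AB² = 45, AC² = 13, BC² = 52.
Since BC² = 52 < 45 + 13 = 58, the triangle is acute, so the smallest enclosing circle is the circumcircle.
Circumcentre = (-0.375, 1.25), r² = 13.203125.
Centre = (-0.375, 1.25).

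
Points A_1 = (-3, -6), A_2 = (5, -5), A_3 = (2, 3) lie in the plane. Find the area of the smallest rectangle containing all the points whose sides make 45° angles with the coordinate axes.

77

In coordinates u = x + y, v = x − y the rectangle is axis-aligned; the map (x,y)→(u,v) scales areas by 2.
u-values: -9, 0, 5; range = 5 − (-9) = 14.
v-values: 3, 10, -1; range = 10 − (-1) = 11.
Area = (14 × 11) / 2 = 77.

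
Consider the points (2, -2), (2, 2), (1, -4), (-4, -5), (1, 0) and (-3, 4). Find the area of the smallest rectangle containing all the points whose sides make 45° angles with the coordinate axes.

In coordinates u = x + y, v = x − y the rectangle is axis-aligned; the map (x,y)→(u,v) scales areas by 2.
u-values: 0, 4, -3, -9, 1, 1; range = 4 − (-9) = 13.
v-values: 4, 0, 5, 1, 1, -7; range = 5 − (-7) = 12.
Area = (13 × 12) / 2 = 78.

78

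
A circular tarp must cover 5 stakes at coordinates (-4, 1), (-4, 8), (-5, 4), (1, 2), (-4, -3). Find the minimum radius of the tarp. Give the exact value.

A smallest enclosing disk is always determined by at most three of the input points on its boundary.
The farthest pair is (-4, 8)–(-4, -3) with squared distance 121. The circle on this segment as diameter has centre (-4, 2.5) and r² = 121/4 = 30.25.
Check (-4, 1): distance² to centre = 2.25 ≤ 30.25, so it lies inside.
All remaining points lie in this disk, and no smaller disk contains both endpoints, so this is the minimum enclosing circle.
r = √(30.25) = 5.5.

5.5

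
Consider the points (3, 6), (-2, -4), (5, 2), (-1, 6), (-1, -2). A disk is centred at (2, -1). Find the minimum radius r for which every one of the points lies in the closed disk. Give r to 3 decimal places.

7.616

The required radius is the distance from (2, -1) to the farthest point.
Squared distances: 50, 25, 18, 58, 10.
Maximum is 58, attained at (-1, 6).
r = √58 ≈ 7.616.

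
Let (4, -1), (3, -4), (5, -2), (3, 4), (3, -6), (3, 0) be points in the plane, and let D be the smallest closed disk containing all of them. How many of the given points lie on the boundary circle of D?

By Welzl's lemma the MEC is supported by two points (diametrically opposite) or three points (on a circumcircle).
The farthest pair is (3, 4)–(3, -6) with squared distance 100. The circle on this segment as diameter has centre (3, -1) and r² = 100/4 = 25.
Check (4, -1): distance² to centre = 1 ≤ 25, so it lies inside.
All remaining points lie in this disk, and no smaller disk contains both endpoints, so this is the minimum enclosing circle.
The points at distance exactly r from the centre are (3, 4), (3, -6) — 2 points.

2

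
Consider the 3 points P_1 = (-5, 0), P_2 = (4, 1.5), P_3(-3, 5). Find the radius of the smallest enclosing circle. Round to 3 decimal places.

4.578

Side lengths²: P_1P_2² = 83.25, P_1P_3² = 29, P_2P_3² = 61.25.
Since P_1P_2² = 83.25 < 61.25 + 29 = 90.25, the triangle is acute, so the smallest enclosing circle is the circumcircle.
Circumcentre = (-0.5625, 1.125), r² = 20.95703125.
r = √(20.95703125) ≈ 4.578.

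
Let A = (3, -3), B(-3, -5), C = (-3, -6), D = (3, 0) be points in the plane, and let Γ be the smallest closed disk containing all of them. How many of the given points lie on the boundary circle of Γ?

2

The minimum enclosing circle of a finite set is fixed by two of the points (as a diameter) or three (as a circumcircle).
The farthest pair is C–D with squared distance 72. The circle on this segment as diameter has centre (0, -3) and r² = 72/4 = 18.
Check A: distance² to centre = 9 ≤ 18, so it lies inside.
All remaining points lie in this disk, and no smaller disk contains both endpoints, so this is the minimum enclosing circle.
The points at distance exactly r from the centre are C, D — 2 points.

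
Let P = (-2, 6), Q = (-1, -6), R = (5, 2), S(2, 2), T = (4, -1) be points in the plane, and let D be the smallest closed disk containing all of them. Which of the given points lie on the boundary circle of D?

The minimum enclosing circle of a finite set is fixed by two of the points (as a diameter) or three (as a circumcircle).
The minimum enclosing circle is determined by three boundary points: P, Q, R.
Their circumcentre is (-0.75, 0.0625) with r² = 36.81640625.
The farthest remaining point T is at distance² 23.69140625 ≤ 36.81640625.
The points at distance exactly r from the centre are P, Q, R — 3 points.

P, Q, R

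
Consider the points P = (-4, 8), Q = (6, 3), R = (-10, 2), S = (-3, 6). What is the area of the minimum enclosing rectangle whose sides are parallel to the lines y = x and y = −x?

In coordinates u = x + y, v = x − y the rectangle is axis-aligned; the map (x,y)→(u,v) scales areas by 2.
u-values: 4, 9, -8, 3; range = 9 − (-8) = 17.
v-values: -12, 3, -12, -9; range = 3 − (-12) = 15.
Area = (17 × 15) / 2 = 127.5.

127.5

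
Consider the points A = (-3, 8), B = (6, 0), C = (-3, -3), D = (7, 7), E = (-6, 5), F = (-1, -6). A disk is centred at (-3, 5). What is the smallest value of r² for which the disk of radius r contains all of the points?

The required radius is the distance from (-3, 5) to the farthest point.
Squared distances: 9, 106, 64, 104, 9, 125.
Maximum is 125, attained at F.

125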